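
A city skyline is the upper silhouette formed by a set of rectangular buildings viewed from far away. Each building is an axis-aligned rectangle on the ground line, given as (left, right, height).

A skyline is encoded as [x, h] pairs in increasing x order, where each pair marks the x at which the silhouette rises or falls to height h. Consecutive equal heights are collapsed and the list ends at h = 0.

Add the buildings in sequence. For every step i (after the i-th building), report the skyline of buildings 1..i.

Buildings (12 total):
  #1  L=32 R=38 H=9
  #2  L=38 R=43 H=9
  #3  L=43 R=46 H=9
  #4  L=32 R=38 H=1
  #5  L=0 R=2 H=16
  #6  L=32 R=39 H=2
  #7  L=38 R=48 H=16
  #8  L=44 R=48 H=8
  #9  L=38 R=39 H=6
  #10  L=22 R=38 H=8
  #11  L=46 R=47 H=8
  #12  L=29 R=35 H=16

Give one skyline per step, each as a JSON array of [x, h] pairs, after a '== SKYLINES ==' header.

== SKYLINES ==
[[32,9],[38,0]]
[[32,9],[43,0]]
[[32,9],[46,0]]
[[32,9],[46,0]]
[[0,16],[2,0],[32,9],[46,0]]
[[0,16],[2,0],[32,9],[46,0]]
[[0,16],[2,0],[32,9],[38,16],[48,0]]
[[0,16],[2,0],[32,9],[38,16],[48,0]]
[[0,16],[2,0],[32,9],[38,16],[48,0]]
[[0,16],[2,0],[22,8],[32,9],[38,16],[48,0]]
[[0,16],[2,0],[22,8],[32,9],[38,16],[48,0]]
[[0,16],[2,0],[22,8],[29,16],[35,9],[38,16],[48,0]]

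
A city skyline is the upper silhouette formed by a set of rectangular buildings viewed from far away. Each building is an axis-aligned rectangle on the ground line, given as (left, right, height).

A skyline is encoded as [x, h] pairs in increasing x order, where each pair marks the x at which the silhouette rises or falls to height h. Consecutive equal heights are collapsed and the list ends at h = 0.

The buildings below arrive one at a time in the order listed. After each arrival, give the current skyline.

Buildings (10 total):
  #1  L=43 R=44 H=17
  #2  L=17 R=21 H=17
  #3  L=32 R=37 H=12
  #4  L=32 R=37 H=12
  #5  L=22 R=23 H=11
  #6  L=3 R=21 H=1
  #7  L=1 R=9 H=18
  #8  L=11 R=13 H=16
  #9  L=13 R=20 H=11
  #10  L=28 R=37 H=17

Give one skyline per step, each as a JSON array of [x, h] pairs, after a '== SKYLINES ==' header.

== SKYLINES ==
[[43,17],[44,0]]
[[17,17],[21,0],[43,17],[44,0]]
[[17,17],[21,0],[32,12],[37,0],[43,17],[44,0]]
[[17,17],[21,0],[32,12],[37,0],[43,17],[44,0]]
[[17,17],[21,0],[22,11],[23,0],[32,12],[37,0],[43,17],[44,0]]
[[3,1],[17,17],[21,0],[22,11],[23,0],[32,12],[37,0],[43,17],[44,0]]
[[1,18],[9,1],[17,17],[21,0],[22,11],[23,0],[32,12],[37,0],[43,17],[44,0]]
[[1,18],[9,1],[11,16],[13,1],[17,17],[21,0],[22,11],[23,0],[32,12],[37,0],[43,17],[44,0]]
[[1,18],[9,1],[11,16],[13,11],[17,17],[21,0],[22,11],[23,0],[32,12],[37,0],[43,17],[44,0]]
[[1,18],[9,1],[11,16],[13,11],[17,17],[21,0],[22,11],[23,0],[28,17],[37,0],[43,17],[44,0]]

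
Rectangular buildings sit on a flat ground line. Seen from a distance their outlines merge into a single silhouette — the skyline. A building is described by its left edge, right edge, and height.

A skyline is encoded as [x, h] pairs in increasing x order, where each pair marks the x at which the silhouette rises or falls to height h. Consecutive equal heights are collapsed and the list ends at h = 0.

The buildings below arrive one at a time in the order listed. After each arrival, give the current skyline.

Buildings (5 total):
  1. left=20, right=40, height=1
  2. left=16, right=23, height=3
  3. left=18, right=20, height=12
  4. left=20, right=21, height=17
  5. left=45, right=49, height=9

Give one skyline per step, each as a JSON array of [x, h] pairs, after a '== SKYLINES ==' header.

== SKYLINES ==
[[20,1],[40,0]]
[[16,3],[23,1],[40,0]]
[[16,3],[18,12],[20,3],[23,1],[40,0]]
[[16,3],[18,12],[20,17],[21,3],[23,1],[40,0]]
[[16,3],[18,12],[20,17],[21,3],[23,1],[40,0],[45,9],[49,0]]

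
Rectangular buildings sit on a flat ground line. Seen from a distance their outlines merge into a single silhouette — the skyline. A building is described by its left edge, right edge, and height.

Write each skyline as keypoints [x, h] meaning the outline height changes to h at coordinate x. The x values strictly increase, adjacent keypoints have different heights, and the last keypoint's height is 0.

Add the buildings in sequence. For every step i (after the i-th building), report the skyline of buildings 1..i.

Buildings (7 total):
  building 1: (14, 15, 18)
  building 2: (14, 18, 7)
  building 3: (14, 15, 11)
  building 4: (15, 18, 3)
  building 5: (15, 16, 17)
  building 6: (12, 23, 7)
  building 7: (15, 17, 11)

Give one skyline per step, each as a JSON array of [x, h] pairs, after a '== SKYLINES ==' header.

== SKYLINES ==
[[14,18],[15,0]]
[[14,18],[15,7],[18,0]]
[[14,18],[15,7],[18,0]]
[[14,18],[15,7],[18,0]]
[[14,18],[15,17],[16,7],[18,0]]
[[12,7],[14,18],[15,17],[16,7],[23,0]]
[[12,7],[14,18],[15,17],[16,11],[17,7],[23,0]]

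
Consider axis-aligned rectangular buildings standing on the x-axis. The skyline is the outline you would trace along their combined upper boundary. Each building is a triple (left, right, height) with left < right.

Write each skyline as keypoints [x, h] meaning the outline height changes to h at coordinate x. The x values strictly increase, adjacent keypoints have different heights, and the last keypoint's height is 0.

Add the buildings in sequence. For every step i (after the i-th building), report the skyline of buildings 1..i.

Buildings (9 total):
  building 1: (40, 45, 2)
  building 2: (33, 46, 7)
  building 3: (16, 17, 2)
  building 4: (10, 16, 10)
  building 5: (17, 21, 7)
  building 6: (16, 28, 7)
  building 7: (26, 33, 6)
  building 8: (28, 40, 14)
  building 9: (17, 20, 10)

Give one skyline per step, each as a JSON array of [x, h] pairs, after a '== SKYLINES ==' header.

== SKYLINES ==
[[40,2],[45,0]]
[[33,7],[46,0]]
[[16,2],[17,0],[33,7],[46,0]]
[[10,10],[16,2],[17,0],[33,7],[46,0]]
[[10,10],[16,2],[17,7],[21,0],[33,7],[46,0]]
[[10,10],[16,7],[28,0],[33,7],[46,0]]
[[10,10],[16,7],[28,6],[33,7],[46,0]]
[[10,10],[16,7],[28,14],[40,7],[46,0]]
[[10,10],[16,7],[17,10],[20,7],[28,14],[40,7],[46,0]]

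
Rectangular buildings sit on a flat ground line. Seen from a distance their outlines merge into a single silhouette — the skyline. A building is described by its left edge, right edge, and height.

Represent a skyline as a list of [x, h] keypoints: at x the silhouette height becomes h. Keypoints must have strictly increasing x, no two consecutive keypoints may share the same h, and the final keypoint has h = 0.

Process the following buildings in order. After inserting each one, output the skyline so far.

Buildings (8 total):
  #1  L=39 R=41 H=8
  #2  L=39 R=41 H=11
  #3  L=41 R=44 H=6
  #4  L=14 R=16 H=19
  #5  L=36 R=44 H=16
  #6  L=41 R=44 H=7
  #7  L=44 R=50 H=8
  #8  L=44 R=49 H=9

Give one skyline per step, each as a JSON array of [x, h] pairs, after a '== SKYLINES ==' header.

== SKYLINES ==
[[39,8],[41,0]]
[[39,11],[41,0]]
[[39,11],[41,6],[44,0]]
[[14,19],[16,0],[39,11],[41,6],[44,0]]
[[14,19],[16,0],[36,16],[44,0]]
[[14,19],[16,0],[36,16],[44,0]]
[[14,19],[16,0],[36,16],[44,8],[50,0]]
[[14,19],[16,0],[36,16],[44,9],[49,8],[50,0]]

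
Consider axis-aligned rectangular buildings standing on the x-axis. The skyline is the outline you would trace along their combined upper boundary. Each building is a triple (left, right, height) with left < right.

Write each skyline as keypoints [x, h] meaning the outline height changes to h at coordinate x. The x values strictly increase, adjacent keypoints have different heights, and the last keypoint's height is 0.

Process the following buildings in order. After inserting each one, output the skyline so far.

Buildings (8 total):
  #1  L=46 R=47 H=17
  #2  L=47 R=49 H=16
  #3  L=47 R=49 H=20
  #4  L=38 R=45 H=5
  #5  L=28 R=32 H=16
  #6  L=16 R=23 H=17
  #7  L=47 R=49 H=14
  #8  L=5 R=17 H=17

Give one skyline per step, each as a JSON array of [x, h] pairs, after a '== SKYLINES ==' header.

== SKYLINES ==
[[46,17],[47,0]]
[[46,17],[47,16],[49,0]]
[[46,17],[47,20],[49,0]]
[[38,5],[45,0],[46,17],[47,20],[49,0]]
[[28,16],[32,0],[38,5],[45,0],[46,17],[47,20],[49,0]]
[[16,17],[23,0],[28,16],[32,0],[38,5],[45,0],[46,17],[47,20],[49,0]]
[[16,17],[23,0],[28,16],[32,0],[38,5],[45,0],[46,17],[47,20],[49,0]]
[[5,17],[23,0],[28,16],[32,0],[38,5],[45,0],[46,17],[47,20],[49,0]]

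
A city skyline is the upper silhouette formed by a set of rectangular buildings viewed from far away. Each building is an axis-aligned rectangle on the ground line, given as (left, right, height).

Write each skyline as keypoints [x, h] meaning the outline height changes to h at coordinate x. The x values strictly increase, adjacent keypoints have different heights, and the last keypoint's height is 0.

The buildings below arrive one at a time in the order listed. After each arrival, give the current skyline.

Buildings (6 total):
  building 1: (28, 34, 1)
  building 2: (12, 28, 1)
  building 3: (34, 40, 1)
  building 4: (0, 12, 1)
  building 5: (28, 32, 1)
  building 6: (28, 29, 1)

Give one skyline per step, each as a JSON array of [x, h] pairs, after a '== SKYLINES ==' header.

== SKYLINES ==
[[28,1],[34,0]]
[[12,1],[34,0]]
[[12,1],[40,0]]
[[0,1],[40,0]]
[[0,1],[40,0]]
[[0,1],[40,0]]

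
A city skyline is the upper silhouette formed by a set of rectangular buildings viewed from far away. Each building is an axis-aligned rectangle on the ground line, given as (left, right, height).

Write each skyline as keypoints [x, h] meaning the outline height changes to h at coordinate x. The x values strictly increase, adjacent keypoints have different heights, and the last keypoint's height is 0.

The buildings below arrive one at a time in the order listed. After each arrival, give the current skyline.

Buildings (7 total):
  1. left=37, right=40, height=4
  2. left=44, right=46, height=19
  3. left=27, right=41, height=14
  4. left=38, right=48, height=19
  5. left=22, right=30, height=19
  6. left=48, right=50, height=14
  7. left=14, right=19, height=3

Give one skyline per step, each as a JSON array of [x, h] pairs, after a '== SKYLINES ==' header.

== SKYLINES ==
[[37,4],[40,0]]
[[37,4],[40,0],[44,19],[46,0]]
[[27,14],[41,0],[44,19],[46,0]]
[[27,14],[38,19],[48,0]]
[[22,19],[30,14],[38,19],[48,0]]
[[22,19],[30,14],[38,19],[48,14],[50,0]]
[[14,3],[19,0],[22,19],[30,14],[38,19],[48,14],[50,0]]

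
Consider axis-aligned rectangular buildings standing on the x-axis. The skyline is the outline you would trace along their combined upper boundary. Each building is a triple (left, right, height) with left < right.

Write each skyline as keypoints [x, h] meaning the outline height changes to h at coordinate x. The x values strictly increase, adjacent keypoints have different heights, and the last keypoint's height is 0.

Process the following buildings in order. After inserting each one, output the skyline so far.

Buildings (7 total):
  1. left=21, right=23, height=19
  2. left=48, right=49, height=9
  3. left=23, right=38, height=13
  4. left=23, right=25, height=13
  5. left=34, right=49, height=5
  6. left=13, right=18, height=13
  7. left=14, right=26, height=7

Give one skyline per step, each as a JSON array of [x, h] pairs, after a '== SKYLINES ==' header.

== SKYLINES ==
[[21,19],[23,0]]
[[21,19],[23,0],[48,9],[49,0]]
[[21,19],[23,13],[38,0],[48,9],[49,0]]
[[21,19],[23,13],[38,0],[48,9],[49,0]]
[[21,19],[23,13],[38,5],[48,9],[49,0]]
[[13,13],[18,0],[21,19],[23,13],[38,5],[48,9],[49,0]]
[[13,13],[18,7],[21,19],[23,13],[38,5],[48,9],[49,0]]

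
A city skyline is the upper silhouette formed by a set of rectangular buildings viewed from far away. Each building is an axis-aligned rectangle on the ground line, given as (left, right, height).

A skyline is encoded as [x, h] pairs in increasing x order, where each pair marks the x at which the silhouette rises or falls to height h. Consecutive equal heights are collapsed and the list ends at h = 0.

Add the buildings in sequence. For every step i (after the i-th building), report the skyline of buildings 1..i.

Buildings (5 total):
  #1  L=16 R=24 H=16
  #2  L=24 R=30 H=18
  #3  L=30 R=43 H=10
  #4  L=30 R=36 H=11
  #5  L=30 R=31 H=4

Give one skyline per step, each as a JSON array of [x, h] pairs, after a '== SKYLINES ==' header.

== SKYLINES ==
[[16,16],[24,0]]
[[16,16],[24,18],[30,0]]
[[16,16],[24,18],[30,10],[43,0]]
[[16,16],[24,18],[30,11],[36,10],[43,0]]
[[16,16],[24,18],[30,11],[36,10],[43,0]]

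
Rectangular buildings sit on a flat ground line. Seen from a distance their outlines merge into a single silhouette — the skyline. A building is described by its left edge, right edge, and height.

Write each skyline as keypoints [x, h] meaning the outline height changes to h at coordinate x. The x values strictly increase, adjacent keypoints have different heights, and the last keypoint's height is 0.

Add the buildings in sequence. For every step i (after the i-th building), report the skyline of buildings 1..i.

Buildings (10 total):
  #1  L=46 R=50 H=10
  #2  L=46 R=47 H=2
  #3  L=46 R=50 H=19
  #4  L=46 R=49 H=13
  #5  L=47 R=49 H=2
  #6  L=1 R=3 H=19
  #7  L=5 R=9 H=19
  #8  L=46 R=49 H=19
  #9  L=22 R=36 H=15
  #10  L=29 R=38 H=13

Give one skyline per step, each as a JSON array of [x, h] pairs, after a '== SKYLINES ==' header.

== SKYLINES ==
[[46,10],[50,0]]
[[46,10],[50,0]]
[[46,19],[50,0]]
[[46,19],[50,0]]
[[46,19],[50,0]]
[[1,19],[3,0],[46,19],[50,0]]
[[1,19],[3,0],[5,19],[9,0],[46,19],[50,0]]
[[1,19],[3,0],[5,19],[9,0],[46,19],[50,0]]
[[1,19],[3,0],[5,19],[9,0],[22,15],[36,0],[46,19],[50,0]]
[[1,19],[3,0],[5,19],[9,0],[22,15],[36,13],[38,0],[46,19],[50,0]]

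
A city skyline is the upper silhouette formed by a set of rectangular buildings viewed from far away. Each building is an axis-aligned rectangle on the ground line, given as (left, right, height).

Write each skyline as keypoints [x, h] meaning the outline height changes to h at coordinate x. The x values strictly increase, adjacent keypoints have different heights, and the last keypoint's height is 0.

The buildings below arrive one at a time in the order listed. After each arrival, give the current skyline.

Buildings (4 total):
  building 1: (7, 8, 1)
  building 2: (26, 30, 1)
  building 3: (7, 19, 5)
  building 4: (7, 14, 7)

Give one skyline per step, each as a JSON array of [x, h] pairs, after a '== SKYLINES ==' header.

== SKYLINES ==
[[7,1],[8,0]]
[[7,1],[8,0],[26,1],[30,0]]
[[7,5],[19,0],[26,1],[30,0]]
[[7,7],[14,5],[19,0],[26,1],[30,0]]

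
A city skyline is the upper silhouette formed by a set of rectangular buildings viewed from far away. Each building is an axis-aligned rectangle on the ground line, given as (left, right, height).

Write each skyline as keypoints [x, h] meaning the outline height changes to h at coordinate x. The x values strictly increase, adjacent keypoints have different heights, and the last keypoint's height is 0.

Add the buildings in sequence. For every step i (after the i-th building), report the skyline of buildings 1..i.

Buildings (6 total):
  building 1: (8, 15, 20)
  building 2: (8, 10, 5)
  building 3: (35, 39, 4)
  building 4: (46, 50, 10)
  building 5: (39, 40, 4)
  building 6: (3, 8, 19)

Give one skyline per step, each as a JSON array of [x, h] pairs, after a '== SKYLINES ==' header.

== SKYLINES ==
[[8,20],[15,0]]
[[8,20],[15,0]]
[[8,20],[15,0],[35,4],[39,0]]
[[8,20],[15,0],[35,4],[39,0],[46,10],[50,0]]
[[8,20],[15,0],[35,4],[40,0],[46,10],[50,0]]
[[3,19],[8,20],[15,0],[35,4],[40,0],[46,10],[50,0]]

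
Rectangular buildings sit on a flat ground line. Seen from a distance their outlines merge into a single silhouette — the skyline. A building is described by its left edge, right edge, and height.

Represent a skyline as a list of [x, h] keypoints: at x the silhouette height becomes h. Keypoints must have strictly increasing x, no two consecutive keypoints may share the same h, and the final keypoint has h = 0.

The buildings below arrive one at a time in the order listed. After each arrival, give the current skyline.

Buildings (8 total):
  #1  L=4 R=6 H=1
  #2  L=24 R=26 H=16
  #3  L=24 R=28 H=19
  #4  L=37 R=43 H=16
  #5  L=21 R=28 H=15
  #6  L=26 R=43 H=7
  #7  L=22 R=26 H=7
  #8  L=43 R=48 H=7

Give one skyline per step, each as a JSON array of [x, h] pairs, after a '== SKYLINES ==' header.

== SKYLINES ==
[[4,1],[6,0]]
[[4,1],[6,0],[24,16],[26,0]]
[[4,1],[6,0],[24,19],[28,0]]
[[4,1],[6,0],[24,19],[28,0],[37,16],[43,0]]
[[4,1],[6,0],[21,15],[24,19],[28,0],[37,16],[43,0]]
[[4,1],[6,0],[21,15],[24,19],[28,7],[37,16],[43,0]]
[[4,1],[6,0],[21,15],[24,19],[28,7],[37,16],[43,0]]
[[4,1],[6,0],[21,15],[24,19],[28,7],[37,16],[43,7],[48,0]]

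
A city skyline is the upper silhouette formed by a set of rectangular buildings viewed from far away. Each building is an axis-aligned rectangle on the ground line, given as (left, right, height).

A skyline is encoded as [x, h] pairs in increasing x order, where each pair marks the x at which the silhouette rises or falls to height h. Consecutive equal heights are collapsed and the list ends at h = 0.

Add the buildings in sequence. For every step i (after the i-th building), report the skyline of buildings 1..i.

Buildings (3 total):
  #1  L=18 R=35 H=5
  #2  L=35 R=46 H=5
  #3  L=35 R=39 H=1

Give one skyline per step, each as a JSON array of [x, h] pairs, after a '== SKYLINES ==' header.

== SKYLINES ==
[[18,5],[35,0]]
[[18,5],[46,0]]
[[18,5],[46,0]]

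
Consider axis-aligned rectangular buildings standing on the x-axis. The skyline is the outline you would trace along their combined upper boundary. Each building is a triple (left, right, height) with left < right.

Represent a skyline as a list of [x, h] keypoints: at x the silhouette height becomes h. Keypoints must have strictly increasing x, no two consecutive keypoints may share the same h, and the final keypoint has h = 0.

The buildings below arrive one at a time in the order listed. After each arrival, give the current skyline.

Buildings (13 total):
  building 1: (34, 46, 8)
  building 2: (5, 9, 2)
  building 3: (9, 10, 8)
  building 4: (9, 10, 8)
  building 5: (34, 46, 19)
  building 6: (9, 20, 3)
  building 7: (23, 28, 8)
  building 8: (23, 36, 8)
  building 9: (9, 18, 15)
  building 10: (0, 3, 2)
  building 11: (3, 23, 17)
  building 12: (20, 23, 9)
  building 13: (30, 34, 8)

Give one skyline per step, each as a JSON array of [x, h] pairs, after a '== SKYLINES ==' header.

== SKYLINES ==
[[34,8],[46,0]]
[[5,2],[9,0],[34,8],[46,0]]
[[5,2],[9,8],[10,0],[34,8],[46,0]]
[[5,2],[9,8],[10,0],[34,8],[46,0]]
[[5,2],[9,8],[10,0],[34,19],[46,0]]
[[5,2],[9,8],[10,3],[20,0],[34,19],[46,0]]
[[5,2],[9,8],[10,3],[20,0],[23,8],[28,0],[34,19],[46,0]]
[[5,2],[9,8],[10,3],[20,0],[23,8],[34,19],[46,0]]
[[5,2],[9,15],[18,3],[20,0],[23,8],[34,19],[46,0]]
[[0,2],[3,0],[5,2],[9,15],[18,3],[20,0],[23,8],[34,19],[46,0]]
[[0,2],[3,17],[23,8],[34,19],[46,0]]
[[0,2],[3,17],[23,8],[34,19],[46,0]]
[[0,2],[3,17],[23,8],[34,19],[46,0]]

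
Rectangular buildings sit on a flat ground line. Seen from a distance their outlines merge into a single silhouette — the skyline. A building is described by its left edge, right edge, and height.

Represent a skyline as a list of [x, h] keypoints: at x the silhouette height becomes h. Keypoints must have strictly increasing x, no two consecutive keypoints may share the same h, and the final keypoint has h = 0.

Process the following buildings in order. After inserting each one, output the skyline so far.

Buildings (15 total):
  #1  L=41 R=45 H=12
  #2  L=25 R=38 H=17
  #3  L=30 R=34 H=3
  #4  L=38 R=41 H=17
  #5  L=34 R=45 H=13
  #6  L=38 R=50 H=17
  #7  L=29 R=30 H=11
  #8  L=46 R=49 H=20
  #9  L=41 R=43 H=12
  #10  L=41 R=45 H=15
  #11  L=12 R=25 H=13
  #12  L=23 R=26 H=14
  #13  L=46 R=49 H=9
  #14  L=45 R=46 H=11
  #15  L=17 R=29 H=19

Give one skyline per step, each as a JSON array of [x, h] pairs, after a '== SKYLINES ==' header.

== SKYLINES ==
[[41,12],[45,0]]
[[25,17],[38,0],[41,12],[45,0]]
[[25,17],[38,0],[41,12],[45,0]]
[[25,17],[41,12],[45,0]]
[[25,17],[41,13],[45,0]]
[[25,17],[50,0]]
[[25,17],[50,0]]
[[25,17],[46,20],[49,17],[50,0]]
[[25,17],[46,20],[49,17],[50,0]]
[[25,17],[46,20],[49,17],[50,0]]
[[12,13],[25,17],[46,20],[49,17],[50,0]]
[[12,13],[23,14],[25,17],[46,20],[49,17],[50,0]]
[[12,13],[23,14],[25,17],[46,20],[49,17],[50,0]]
[[12,13],[23,14],[25,17],[46,20],[49,17],[50,0]]
[[12,13],[17,19],[29,17],[46,20],[49,17],[50,0]]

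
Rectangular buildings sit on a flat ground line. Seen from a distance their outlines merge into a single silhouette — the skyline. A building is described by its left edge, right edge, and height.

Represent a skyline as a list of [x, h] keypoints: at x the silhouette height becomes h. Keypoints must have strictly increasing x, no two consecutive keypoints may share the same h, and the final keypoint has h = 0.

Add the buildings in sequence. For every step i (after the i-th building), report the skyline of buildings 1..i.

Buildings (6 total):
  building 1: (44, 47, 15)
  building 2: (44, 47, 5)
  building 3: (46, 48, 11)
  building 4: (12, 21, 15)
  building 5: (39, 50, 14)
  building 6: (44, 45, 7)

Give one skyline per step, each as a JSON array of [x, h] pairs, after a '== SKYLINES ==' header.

== SKYLINES ==
[[44,15],[47,0]]
[[44,15],[47,0]]
[[44,15],[47,11],[48,0]]
[[12,15],[21,0],[44,15],[47,11],[48,0]]
[[12,15],[21,0],[39,14],[44,15],[47,14],[50,0]]
[[12,15],[21,0],[39,14],[44,15],[47,14],[50,0]]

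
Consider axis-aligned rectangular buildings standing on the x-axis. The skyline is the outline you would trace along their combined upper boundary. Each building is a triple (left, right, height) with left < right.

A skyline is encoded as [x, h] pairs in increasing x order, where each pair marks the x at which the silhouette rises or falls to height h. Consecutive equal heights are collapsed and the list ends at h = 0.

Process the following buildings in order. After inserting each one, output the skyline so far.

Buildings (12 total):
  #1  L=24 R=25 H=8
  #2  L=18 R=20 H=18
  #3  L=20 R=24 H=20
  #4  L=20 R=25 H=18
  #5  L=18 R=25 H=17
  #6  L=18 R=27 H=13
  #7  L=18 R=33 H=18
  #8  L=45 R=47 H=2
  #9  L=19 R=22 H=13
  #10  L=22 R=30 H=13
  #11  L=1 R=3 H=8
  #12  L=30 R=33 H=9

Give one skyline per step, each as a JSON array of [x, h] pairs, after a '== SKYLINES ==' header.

== SKYLINES ==
[[24,8],[25,0]]
[[18,18],[20,0],[24,8],[25,0]]
[[18,18],[20,20],[24,8],[25,0]]
[[18,18],[20,20],[24,18],[25,0]]
[[18,18],[20,20],[24,18],[25,0]]
[[18,18],[20,20],[24,18],[25,13],[27,0]]
[[18,18],[20,20],[24,18],[33,0]]
[[18,18],[20,20],[24,18],[33,0],[45,2],[47,0]]
[[18,18],[20,20],[24,18],[33,0],[45,2],[47,0]]
[[18,18],[20,20],[24,18],[33,0],[45,2],[47,0]]
[[1,8],[3,0],[18,18],[20,20],[24,18],[33,0],[45,2],[47,0]]
[[1,8],[3,0],[18,18],[20,20],[24,18],[33,0],[45,2],[47,0]]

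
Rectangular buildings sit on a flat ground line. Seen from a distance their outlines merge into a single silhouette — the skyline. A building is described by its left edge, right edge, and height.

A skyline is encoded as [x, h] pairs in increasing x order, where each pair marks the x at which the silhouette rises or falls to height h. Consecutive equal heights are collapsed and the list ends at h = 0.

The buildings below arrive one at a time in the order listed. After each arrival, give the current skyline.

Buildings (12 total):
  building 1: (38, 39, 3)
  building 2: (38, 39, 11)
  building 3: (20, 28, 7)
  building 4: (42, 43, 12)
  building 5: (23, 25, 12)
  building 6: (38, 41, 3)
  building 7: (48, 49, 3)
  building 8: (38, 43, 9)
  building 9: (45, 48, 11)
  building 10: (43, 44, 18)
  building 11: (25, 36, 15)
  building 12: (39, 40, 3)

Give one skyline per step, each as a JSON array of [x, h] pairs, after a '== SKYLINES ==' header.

== SKYLINES ==
[[38,3],[39,0]]
[[38,11],[39,0]]
[[20,7],[28,0],[38,11],[39,0]]
[[20,7],[28,0],[38,11],[39,0],[42,12],[43,0]]
[[20,7],[23,12],[25,7],[28,0],[38,11],[39,0],[42,12],[43,0]]
[[20,7],[23,12],[25,7],[28,0],[38,11],[39,3],[41,0],[42,12],[43,0]]
[[20,7],[23,12],[25,7],[28,0],[38,11],[39,3],[41,0],[42,12],[43,0],[48,3],[49,0]]
[[20,7],[23,12],[25,7],[28,0],[38,11],[39,9],[42,12],[43,0],[48,3],[49,0]]
[[20,7],[23,12],[25,7],[28,0],[38,11],[39,9],[42,12],[43,0],[45,11],[48,3],[49,0]]
[[20,7],[23,12],[25,7],[28,0],[38,11],[39,9],[42,12],[43,18],[44,0],[45,11],[48,3],[49,0]]
[[20,7],[23,12],[25,15],[36,0],[38,11],[39,9],[42,12],[43,18],[44,0],[45,11],[48,3],[49,0]]
[[20,7],[23,12],[25,15],[36,0],[38,11],[39,9],[42,12],[43,18],[44,0],[45,11],[48,3],[49,0]]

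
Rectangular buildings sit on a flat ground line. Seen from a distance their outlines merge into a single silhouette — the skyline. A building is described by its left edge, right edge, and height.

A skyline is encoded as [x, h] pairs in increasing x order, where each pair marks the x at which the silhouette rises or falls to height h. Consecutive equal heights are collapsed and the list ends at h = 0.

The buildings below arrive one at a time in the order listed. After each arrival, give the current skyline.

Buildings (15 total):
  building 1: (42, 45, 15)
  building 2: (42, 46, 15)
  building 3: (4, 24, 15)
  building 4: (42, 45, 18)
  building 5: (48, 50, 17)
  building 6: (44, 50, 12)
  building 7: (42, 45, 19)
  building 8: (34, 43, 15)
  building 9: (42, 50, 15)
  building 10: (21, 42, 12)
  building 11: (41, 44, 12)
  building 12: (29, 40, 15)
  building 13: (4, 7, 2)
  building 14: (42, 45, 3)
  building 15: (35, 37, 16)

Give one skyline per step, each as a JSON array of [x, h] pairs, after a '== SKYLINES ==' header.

== SKYLINES ==
[[42,15],[45,0]]
[[42,15],[46,0]]
[[4,15],[24,0],[42,15],[46,0]]
[[4,15],[24,0],[42,18],[45,15],[46,0]]
[[4,15],[24,0],[42,18],[45,15],[46,0],[48,17],[50,0]]
[[4,15],[24,0],[42,18],[45,15],[46,12],[48,17],[50,0]]
[[4,15],[24,0],[42,19],[45,15],[46,12],[48,17],[50,0]]
[[4,15],[24,0],[34,15],[42,19],[45,15],[46,12],[48,17],[50,0]]
[[4,15],[24,0],[34,15],[42,19],[45,15],[48,17],[50,0]]
[[4,15],[24,12],[34,15],[42,19],[45,15],[48,17],[50,0]]
[[4,15],[24,12],[34,15],[42,19],[45,15],[48,17],[50,0]]
[[4,15],[24,12],[29,15],[42,19],[45,15],[48,17],[50,0]]
[[4,15],[24,12],[29,15],[42,19],[45,15],[48,17],[50,0]]
[[4,15],[24,12],[29,15],[42,19],[45,15],[48,17],[50,0]]
[[4,15],[24,12],[29,15],[35,16],[37,15],[42,19],[45,15],[48,17],[50,0]]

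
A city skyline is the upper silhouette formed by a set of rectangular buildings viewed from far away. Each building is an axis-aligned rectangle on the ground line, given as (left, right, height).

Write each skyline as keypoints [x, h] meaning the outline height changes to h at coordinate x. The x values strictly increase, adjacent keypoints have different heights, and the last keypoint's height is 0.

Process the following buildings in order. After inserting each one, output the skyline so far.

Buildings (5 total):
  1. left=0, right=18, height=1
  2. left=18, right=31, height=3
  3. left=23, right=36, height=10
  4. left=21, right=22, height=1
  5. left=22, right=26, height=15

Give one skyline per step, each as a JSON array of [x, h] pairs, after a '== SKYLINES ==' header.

== SKYLINES ==
[[0,1],[18,0]]
[[0,1],[18,3],[31,0]]
[[0,1],[18,3],[23,10],[36,0]]
[[0,1],[18,3],[23,10],[36,0]]
[[0,1],[18,3],[22,15],[26,10],[36,0]]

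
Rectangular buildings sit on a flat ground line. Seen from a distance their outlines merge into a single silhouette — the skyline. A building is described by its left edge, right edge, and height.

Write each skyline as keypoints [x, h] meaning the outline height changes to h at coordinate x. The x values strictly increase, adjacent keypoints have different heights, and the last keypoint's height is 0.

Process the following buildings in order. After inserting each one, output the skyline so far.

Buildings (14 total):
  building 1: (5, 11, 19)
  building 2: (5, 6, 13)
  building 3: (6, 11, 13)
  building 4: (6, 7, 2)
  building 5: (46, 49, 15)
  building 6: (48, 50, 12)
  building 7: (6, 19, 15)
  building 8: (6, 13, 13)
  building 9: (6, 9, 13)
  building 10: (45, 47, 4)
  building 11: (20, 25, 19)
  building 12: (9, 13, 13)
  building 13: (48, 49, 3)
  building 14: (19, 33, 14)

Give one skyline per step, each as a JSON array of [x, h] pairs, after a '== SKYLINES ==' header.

== SKYLINES ==
[[5,19],[11,0]]
[[5,19],[11,0]]
[[5,19],[11,0]]
[[5,19],[11,0]]
[[5,19],[11,0],[46,15],[49,0]]
[[5,19],[11,0],[46,15],[49,12],[50,0]]
[[5,19],[11,15],[19,0],[46,15],[49,12],[50,0]]
[[5,19],[11,15],[19,0],[46,15],[49,12],[50,0]]
[[5,19],[11,15],[19,0],[46,15],[49,12],[50,0]]
[[5,19],[11,15],[19,0],[45,4],[46,15],[49,12],[50,0]]
[[5,19],[11,15],[19,0],[20,19],[25,0],[45,4],[46,15],[49,12],[50,0]]
[[5,19],[11,15],[19,0],[20,19],[25,0],[45,4],[46,15],[49,12],[50,0]]
[[5,19],[11,15],[19,0],[20,19],[25,0],[45,4],[46,15],[49,12],[50,0]]
[[5,19],[11,15],[19,14],[20,19],[25,14],[33,0],[45,4],[46,15],[49,12],[50,0]]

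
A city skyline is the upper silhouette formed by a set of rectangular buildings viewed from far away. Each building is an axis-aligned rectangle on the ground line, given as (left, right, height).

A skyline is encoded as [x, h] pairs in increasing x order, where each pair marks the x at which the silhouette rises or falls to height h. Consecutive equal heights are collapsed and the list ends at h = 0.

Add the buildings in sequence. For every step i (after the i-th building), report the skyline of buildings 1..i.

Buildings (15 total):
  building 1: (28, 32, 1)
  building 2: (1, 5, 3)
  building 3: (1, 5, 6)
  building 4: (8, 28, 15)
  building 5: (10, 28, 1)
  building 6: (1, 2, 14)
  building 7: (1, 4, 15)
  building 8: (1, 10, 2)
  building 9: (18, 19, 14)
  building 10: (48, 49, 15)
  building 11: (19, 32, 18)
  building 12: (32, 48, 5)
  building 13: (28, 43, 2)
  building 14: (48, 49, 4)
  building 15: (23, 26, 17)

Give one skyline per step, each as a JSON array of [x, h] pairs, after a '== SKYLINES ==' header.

== SKYLINES ==
[[28,1],[32,0]]
[[1,3],[5,0],[28,1],[32,0]]
[[1,6],[5,0],[28,1],[32,0]]
[[1,6],[5,0],[8,15],[28,1],[32,0]]
[[1,6],[5,0],[8,15],[28,1],[32,0]]
[[1,14],[2,6],[5,0],[8,15],[28,1],[32,0]]
[[1,15],[4,6],[5,0],[8,15],[28,1],[32,0]]
[[1,15],[4,6],[5,2],[8,15],[28,1],[32,0]]
[[1,15],[4,6],[5,2],[8,15],[28,1],[32,0]]
[[1,15],[4,6],[5,2],[8,15],[28,1],[32,0],[48,15],[49,0]]
[[1,15],[4,6],[5,2],[8,15],[19,18],[32,0],[48,15],[49,0]]
[[1,15],[4,6],[5,2],[8,15],[19,18],[32,5],[48,15],[49,0]]
[[1,15],[4,6],[5,2],[8,15],[19,18],[32,5],[48,15],[49,0]]
[[1,15],[4,6],[5,2],[8,15],[19,18],[32,5],[48,15],[49,0]]
[[1,15],[4,6],[5,2],[8,15],[19,18],[32,5],[48,15],[49,0]]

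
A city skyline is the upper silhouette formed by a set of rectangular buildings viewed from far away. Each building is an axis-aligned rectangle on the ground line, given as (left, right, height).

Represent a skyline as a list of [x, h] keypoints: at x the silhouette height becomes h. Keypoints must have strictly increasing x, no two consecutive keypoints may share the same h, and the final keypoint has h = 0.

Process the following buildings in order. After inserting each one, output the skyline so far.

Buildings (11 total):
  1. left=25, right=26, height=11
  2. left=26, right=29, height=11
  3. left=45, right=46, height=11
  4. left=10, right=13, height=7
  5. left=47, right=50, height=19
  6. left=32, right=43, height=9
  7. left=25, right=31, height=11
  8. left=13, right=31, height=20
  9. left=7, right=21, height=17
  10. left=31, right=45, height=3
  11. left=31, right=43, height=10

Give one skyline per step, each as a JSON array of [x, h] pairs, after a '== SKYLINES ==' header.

== SKYLINES ==
[[25,11],[26,0]]
[[25,11],[29,0]]
[[25,11],[29,0],[45,11],[46,0]]
[[10,7],[13,0],[25,11],[29,0],[45,11],[46,0]]
[[10,7],[13,0],[25,11],[29,0],[45,11],[46,0],[47,19],[50,0]]
[[10,7],[13,0],[25,11],[29,0],[32,9],[43,0],[45,11],[46,0],[47,19],[50,0]]
[[10,7],[13,0],[25,11],[31,0],[32,9],[43,0],[45,11],[46,0],[47,19],[50,0]]
[[10,7],[13,20],[31,0],[32,9],[43,0],[45,11],[46,0],[47,19],[50,0]]
[[7,17],[13,20],[31,0],[32,9],[43,0],[45,11],[46,0],[47,19],[50,0]]
[[7,17],[13,20],[31,3],[32,9],[43,3],[45,11],[46,0],[47,19],[50,0]]
[[7,17],[13,20],[31,10],[43,3],[45,11],[46,0],[47,19],[50,0]]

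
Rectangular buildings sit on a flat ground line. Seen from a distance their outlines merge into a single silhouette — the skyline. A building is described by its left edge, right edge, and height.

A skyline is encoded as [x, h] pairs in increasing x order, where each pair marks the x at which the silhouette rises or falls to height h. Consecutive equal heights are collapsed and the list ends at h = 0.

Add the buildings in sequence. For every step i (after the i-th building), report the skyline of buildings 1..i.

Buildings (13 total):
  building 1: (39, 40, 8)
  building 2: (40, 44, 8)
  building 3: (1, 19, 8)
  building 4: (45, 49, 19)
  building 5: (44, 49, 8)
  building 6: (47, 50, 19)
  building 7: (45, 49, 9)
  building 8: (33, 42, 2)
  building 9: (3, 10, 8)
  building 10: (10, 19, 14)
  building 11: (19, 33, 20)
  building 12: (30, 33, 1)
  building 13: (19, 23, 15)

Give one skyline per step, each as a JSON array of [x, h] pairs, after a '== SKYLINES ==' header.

== SKYLINES ==
[[39,8],[40,0]]
[[39,8],[44,0]]
[[1,8],[19,0],[39,8],[44,0]]
[[1,8],[19,0],[39,8],[44,0],[45,19],[49,0]]
[[1,8],[19,0],[39,8],[45,19],[49,0]]
[[1,8],[19,0],[39,8],[45,19],[50,0]]
[[1,8],[19,0],[39,8],[45,19],[50,0]]
[[1,8],[19,0],[33,2],[39,8],[45,19],[50,0]]
[[1,8],[19,0],[33,2],[39,8],[45,19],[50,0]]
[[1,8],[10,14],[19,0],[33,2],[39,8],[45,19],[50,0]]
[[1,8],[10,14],[19,20],[33,2],[39,8],[45,19],[50,0]]
[[1,8],[10,14],[19,20],[33,2],[39,8],[45,19],[50,0]]
[[1,8],[10,14],[19,20],[33,2],[39,8],[45,19],[50,0]]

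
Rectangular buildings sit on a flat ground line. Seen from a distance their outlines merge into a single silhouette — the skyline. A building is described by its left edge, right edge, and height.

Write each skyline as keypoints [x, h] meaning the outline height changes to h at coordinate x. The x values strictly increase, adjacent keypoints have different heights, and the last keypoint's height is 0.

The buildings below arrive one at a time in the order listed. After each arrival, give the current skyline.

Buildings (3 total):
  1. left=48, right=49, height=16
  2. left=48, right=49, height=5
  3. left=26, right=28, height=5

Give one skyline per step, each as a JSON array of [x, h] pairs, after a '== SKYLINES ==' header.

== SKYLINES ==
[[48,16],[49,0]]
[[48,16],[49,0]]
[[26,5],[28,0],[48,16],[49,0]]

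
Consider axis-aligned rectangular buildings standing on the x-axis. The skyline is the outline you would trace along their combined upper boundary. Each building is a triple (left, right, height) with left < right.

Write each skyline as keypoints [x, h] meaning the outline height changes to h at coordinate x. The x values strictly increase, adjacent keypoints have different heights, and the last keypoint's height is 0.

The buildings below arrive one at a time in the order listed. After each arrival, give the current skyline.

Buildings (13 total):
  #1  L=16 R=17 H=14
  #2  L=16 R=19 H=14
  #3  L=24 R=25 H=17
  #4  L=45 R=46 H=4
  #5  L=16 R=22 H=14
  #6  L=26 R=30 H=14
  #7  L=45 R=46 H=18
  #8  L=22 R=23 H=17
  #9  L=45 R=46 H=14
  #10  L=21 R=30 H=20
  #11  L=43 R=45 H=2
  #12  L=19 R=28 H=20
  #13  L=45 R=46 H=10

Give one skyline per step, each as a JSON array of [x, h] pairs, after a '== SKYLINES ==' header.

== SKYLINES ==
[[16,14],[17,0]]
[[16,14],[19,0]]
[[16,14],[19,0],[24,17],[25,0]]
[[16,14],[19,0],[24,17],[25,0],[45,4],[46,0]]
[[16,14],[22,0],[24,17],[25,0],[45,4],[46,0]]
[[16,14],[22,0],[24,17],[25,0],[26,14],[30,0],[45,4],[46,0]]
[[16,14],[22,0],[24,17],[25,0],[26,14],[30,0],[45,18],[46,0]]
[[16,14],[22,17],[23,0],[24,17],[25,0],[26,14],[30,0],[45,18],[46,0]]
[[16,14],[22,17],[23,0],[24,17],[25,0],[26,14],[30,0],[45,18],[46,0]]
[[16,14],[21,20],[30,0],[45,18],[46,0]]
[[16,14],[21,20],[30,0],[43,2],[45,18],[46,0]]
[[16,14],[19,20],[30,0],[43,2],[45,18],[46,0]]
[[16,14],[19,20],[30,0],[43,2],[45,18],[46,0]]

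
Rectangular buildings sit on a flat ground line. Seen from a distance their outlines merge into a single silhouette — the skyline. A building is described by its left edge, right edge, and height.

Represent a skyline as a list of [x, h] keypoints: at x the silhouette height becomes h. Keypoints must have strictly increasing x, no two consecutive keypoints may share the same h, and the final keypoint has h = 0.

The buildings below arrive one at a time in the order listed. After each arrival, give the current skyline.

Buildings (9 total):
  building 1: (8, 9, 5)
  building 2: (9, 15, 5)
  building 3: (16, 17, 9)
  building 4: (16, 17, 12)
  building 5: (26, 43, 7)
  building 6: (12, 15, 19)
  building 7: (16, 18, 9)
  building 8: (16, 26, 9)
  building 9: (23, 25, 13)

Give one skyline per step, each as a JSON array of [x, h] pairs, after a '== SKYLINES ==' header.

== SKYLINES ==
[[8,5],[9,0]]
[[8,5],[15,0]]
[[8,5],[15,0],[16,9],[17,0]]
[[8,5],[15,0],[16,12],[17,0]]
[[8,5],[15,0],[16,12],[17,0],[26,7],[43,0]]
[[8,5],[12,19],[15,0],[16,12],[17,0],[26,7],[43,0]]
[[8,5],[12,19],[15,0],[16,12],[17,9],[18,0],[26,7],[43,0]]
[[8,5],[12,19],[15,0],[16,12],[17,9],[26,7],[43,0]]
[[8,5],[12,19],[15,0],[16,12],[17,9],[23,13],[25,9],[26,7],[43,0]]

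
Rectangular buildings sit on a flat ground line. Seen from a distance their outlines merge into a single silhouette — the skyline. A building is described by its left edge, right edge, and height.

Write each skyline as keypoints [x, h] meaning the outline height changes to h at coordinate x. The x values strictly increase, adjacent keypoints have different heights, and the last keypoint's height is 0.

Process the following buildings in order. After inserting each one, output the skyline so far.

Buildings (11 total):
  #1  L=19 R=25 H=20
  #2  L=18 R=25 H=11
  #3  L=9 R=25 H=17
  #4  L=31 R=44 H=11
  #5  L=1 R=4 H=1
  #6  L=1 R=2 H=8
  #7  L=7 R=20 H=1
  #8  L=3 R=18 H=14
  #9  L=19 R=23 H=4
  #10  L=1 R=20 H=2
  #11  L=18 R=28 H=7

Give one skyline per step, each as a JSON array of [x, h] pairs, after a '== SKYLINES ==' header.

== SKYLINES ==
[[19,20],[25,0]]
[[18,11],[19,20],[25,0]]
[[9,17],[19,20],[25,0]]
[[9,17],[19,20],[25,0],[31,11],[44,0]]
[[1,1],[4,0],[9,17],[19,20],[25,0],[31,11],[44,0]]
[[1,8],[2,1],[4,0],[9,17],[19,20],[25,0],[31,11],[44,0]]
[[1,8],[2,1],[4,0],[7,1],[9,17],[19,20],[25,0],[31,11],[44,0]]
[[1,8],[2,1],[3,14],[9,17],[19,20],[25,0],[31,11],[44,0]]
[[1,8],[2,1],[3,14],[9,17],[19,20],[25,0],[31,11],[44,0]]
[[1,8],[2,2],[3,14],[9,17],[19,20],[25,0],[31,11],[44,0]]
[[1,8],[2,2],[3,14],[9,17],[19,20],[25,7],[28,0],[31,11],[44,0]]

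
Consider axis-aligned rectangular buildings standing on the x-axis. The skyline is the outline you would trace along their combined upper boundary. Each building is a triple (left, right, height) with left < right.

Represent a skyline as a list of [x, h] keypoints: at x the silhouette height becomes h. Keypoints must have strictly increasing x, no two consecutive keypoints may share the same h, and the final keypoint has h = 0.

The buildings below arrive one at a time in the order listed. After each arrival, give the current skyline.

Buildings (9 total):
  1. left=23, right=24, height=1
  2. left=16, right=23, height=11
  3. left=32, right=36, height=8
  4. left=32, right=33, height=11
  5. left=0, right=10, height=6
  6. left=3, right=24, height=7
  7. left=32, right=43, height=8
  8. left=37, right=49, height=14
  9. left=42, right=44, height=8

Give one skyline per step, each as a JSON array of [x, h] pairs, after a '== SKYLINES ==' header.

== SKYLINES ==
[[23,1],[24,0]]
[[16,11],[23,1],[24,0]]
[[16,11],[23,1],[24,0],[32,8],[36,0]]
[[16,11],[23,1],[24,0],[32,11],[33,8],[36,0]]
[[0,6],[10,0],[16,11],[23,1],[24,0],[32,11],[33,8],[36,0]]
[[0,6],[3,7],[16,11],[23,7],[24,0],[32,11],[33,8],[36,0]]
[[0,6],[3,7],[16,11],[23,7],[24,0],[32,11],[33,8],[43,0]]
[[0,6],[3,7],[16,11],[23,7],[24,0],[32,11],[33,8],[37,14],[49,0]]
[[0,6],[3,7],[16,11],[23,7],[24,0],[32,11],[33,8],[37,14],[49,0]]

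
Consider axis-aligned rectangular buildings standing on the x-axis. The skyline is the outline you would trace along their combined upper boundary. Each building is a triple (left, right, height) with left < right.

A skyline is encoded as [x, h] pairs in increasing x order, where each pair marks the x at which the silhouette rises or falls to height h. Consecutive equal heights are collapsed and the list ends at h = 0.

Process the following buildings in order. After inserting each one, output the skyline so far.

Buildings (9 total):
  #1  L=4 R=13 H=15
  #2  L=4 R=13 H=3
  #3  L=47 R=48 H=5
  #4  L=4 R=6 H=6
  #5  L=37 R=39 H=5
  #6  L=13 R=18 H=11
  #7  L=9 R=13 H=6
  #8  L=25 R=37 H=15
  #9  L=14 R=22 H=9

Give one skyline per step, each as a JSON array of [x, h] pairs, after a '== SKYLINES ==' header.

== SKYLINES ==
[[4,15],[13,0]]
[[4,15],[13,0]]
[[4,15],[13,0],[47,5],[48,0]]
[[4,15],[13,0],[47,5],[48,0]]
[[4,15],[13,0],[37,5],[39,0],[47,5],[48,0]]
[[4,15],[13,11],[18,0],[37,5],[39,0],[47,5],[48,0]]
[[4,15],[13,11],[18,0],[37,5],[39,0],[47,5],[48,0]]
[[4,15],[13,11],[18,0],[25,15],[37,5],[39,0],[47,5],[48,0]]
[[4,15],[13,11],[18,9],[22,0],[25,15],[37,5],[39,0],[47,5],[48,0]]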